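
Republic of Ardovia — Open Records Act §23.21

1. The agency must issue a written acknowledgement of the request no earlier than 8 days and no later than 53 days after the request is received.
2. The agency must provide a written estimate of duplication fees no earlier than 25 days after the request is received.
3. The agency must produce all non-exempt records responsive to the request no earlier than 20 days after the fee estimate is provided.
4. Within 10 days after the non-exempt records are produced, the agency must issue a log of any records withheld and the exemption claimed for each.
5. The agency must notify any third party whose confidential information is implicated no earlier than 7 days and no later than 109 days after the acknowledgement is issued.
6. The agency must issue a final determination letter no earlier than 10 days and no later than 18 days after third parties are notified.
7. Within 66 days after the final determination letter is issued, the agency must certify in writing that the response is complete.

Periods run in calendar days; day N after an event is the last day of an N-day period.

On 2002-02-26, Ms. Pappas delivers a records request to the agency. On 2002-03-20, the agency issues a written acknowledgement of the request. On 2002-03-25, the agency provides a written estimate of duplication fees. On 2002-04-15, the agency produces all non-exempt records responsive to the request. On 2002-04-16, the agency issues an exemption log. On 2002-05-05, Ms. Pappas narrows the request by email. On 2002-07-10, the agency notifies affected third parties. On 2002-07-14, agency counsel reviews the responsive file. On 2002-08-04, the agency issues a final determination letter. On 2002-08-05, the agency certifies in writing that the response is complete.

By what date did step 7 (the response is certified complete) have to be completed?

Step 7 runs from 2002-08-04, when the final determination letter is issued. 66 days after 2002-08-04 is 2002-10-09.

2002-10-09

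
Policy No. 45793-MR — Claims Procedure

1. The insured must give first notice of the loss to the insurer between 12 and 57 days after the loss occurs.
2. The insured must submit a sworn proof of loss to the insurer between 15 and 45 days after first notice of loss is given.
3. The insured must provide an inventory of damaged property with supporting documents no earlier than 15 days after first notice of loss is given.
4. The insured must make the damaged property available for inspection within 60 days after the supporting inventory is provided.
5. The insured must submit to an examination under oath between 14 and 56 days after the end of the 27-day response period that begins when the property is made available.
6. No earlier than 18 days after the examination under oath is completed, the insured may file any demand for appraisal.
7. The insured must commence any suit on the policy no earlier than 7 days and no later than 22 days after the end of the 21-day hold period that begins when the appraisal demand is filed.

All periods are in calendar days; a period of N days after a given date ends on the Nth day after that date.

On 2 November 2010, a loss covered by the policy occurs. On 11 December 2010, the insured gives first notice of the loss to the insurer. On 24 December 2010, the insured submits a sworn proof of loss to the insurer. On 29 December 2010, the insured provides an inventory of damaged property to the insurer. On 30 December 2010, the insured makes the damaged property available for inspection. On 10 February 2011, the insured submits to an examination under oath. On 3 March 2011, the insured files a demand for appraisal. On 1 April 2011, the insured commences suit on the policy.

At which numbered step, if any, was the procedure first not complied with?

Step 1 — 12 and 57 days from 2 November 2010 (when the loss occurs) are 14 November 2010 and 29 December 2010 respectively; done 11 December 2010 — within the window.
Step 2 — 15 and 45 days from 11 December 2010 (when first notice of loss is given) are 26 December 2010 and 25 January 2011 respectively; done 24 December 2010 — 2 days before the window opened.

Step 2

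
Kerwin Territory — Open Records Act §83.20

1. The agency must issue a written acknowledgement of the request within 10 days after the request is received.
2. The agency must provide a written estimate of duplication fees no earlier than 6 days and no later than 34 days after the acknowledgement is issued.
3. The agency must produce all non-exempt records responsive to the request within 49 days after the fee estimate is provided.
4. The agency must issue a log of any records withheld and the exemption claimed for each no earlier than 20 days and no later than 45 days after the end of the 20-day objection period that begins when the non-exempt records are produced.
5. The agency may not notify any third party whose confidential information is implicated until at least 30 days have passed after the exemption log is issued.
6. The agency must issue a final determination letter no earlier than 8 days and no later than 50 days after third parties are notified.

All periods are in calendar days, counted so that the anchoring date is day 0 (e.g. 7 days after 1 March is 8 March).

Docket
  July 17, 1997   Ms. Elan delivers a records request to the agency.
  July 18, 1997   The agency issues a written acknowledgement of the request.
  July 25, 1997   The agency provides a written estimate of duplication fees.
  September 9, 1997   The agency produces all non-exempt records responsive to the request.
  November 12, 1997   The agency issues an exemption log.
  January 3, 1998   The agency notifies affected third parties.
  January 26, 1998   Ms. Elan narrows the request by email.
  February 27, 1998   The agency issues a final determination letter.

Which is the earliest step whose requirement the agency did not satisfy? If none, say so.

Step 1 — counting 10 days from July 17, 1997 (when the request is received) gives a deadline of July 27, 1997; completed July 18, 1997, before the deadline.
Step 2 — 6 and 34 days from July 18, 1997 (when the acknowledgement is issued) are July 24, 1997 and August 21, 1997 respectively; done July 25, 1997, which is between those dates.
Step 3 — counting 49 days from July 25, 1997 (when the fee estimate is provided) gives a deadline of September 12, 1997; completed September 9, 1997, before the deadline.
Step 4 — 20 and 45 days from September 29, 1997 (end of the 20-day objection period, which began when the non-exempt records are produced on September 9, 1997) are October 19, 1997 and November 13, 1997 respectively; done November 12, 1997, which is between those dates.
Step 5 — must wait 30 days from November 12, 1997 (when the exemption log is issued), so not before December 12, 1997; January 3, 1998 is on or after that date.
Step 6 — 8 and 50 days from January 3, 1998 (when third parties are notified) are January 11, 1998 and February 22, 1998 respectively; February 27, 1998 is 5 days past the end of the window.
The analysis stops there.

Step 6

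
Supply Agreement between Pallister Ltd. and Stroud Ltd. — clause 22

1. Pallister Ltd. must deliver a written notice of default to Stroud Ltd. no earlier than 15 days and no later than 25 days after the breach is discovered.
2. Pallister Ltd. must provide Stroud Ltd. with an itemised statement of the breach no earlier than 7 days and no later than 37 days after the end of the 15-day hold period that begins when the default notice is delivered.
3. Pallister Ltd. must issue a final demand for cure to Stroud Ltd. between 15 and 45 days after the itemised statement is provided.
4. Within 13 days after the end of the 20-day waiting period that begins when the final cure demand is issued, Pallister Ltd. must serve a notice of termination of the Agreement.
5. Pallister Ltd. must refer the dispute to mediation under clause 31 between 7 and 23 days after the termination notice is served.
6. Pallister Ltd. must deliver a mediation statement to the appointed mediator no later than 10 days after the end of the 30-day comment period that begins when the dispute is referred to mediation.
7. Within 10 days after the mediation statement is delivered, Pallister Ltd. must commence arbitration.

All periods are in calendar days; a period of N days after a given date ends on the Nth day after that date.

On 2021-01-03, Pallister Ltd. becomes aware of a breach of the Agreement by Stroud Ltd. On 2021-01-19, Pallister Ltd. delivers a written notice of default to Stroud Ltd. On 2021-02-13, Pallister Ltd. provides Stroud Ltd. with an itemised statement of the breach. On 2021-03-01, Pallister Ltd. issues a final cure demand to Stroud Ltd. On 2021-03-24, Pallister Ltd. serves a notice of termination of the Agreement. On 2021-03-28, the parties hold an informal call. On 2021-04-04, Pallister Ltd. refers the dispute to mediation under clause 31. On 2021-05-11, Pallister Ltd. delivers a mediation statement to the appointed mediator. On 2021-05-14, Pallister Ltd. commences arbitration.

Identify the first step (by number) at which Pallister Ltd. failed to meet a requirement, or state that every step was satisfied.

None — every step was satisfied

(1) the permitted window runs from 2021-01-03 + 15 = 2021-01-18 to 2021-01-03 + 25 = 2021-01-28; done 2021-01-19, which is between those dates.
(2) the permitted window runs from 2021-02-03 + 7 = 2021-02-10 to 2021-02-03 + 37 = 2021-03-12; done 2021-02-13, which is between those dates.
(3) the permitted window runs from 2021-02-13 + 15 = 2021-02-28 to 2021-02-13 + 45 = 2021-03-30; 2021-03-01 falls inside that range.
(4) due by 2021-03-21 + 13 days = 2021-04-03; completed 2021-03-24, before the deadline.
(5) the permitted window runs from 2021-03-24 + 7 = 2021-03-31 to 2021-03-24 + 23 = 2021-04-16; done 2021-04-04 — within the window.
(6) due by 2021-05-04 + 10 days = 2021-05-14; 2021-05-11 is within that limit.
(7) due by 2021-05-11 + 10 days = 2021-05-21; done 2021-05-14 — timely.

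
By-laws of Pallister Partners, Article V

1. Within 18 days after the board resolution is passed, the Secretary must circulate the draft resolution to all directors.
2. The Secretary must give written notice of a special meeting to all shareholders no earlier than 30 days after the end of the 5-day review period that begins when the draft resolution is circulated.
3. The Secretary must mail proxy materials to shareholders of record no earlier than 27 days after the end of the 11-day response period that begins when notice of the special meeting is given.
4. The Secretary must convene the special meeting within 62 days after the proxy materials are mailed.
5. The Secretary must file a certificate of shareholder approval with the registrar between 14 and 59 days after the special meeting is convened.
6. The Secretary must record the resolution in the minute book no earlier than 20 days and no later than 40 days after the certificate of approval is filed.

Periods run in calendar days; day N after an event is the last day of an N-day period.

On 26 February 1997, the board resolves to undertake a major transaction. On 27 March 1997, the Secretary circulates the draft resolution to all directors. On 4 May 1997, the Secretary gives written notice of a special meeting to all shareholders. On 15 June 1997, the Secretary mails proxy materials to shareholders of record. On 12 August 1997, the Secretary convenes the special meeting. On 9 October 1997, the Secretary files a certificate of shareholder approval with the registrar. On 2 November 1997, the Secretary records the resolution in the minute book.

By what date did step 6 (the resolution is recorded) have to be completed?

Step 6 runs from 9 October 1997, when the certificate of approval is filed. The window is 20–40 days after 9 October 1997; it closes on 18 November 1997.

18 November 1997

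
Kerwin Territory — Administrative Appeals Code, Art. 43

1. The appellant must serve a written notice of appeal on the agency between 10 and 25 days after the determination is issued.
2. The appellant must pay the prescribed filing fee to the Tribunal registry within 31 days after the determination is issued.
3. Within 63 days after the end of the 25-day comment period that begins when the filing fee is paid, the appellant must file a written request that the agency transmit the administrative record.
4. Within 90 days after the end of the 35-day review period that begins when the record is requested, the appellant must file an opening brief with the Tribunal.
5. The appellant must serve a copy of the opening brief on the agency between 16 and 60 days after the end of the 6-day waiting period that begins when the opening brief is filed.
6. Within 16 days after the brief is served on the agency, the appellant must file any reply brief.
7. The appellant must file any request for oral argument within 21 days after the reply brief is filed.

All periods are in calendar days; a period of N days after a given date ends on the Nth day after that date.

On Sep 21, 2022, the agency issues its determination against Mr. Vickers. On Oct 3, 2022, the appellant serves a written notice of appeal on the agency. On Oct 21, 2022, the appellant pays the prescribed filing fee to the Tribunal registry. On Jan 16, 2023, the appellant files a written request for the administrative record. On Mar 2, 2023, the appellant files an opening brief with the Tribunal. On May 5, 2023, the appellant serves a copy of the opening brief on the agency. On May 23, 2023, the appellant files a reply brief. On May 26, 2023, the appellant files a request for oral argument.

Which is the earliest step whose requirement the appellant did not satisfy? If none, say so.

Step 1: the window is 10–25 days after Sep 21, 2022 (when the determination is issued), so Oct 1, 2022 through Oct 16, 2022; done Oct 3, 2022 — within the window.
Step 2: 31 days after Sep 21, 2022 (when the determination is issued) is Oct 22, 2022; Oct 21, 2022 is within that limit.
Step 3: 63 days after Nov 15, 2022 (end of the 25-day comment period, which began when the filing fee is paid on Oct 21, 2022) is Jan 17, 2023; completed Jan 16, 2023, before the deadline.
Step 4: 90 days after Feb 20, 2023 (end of the 35-day review period, which began when the record is requested on Jan 16, 2023) is May 21, 2023; Mar 2, 2023 is within that limit.
Step 5: the window is 16–60 days after Mar 8, 2023 (end of the 6-day waiting period, which began when the opening brief is filed on Mar 2, 2023), so Mar 24, 2023 through May 7, 2023; May 5, 2023 falls inside that range.
Step 6: 16 days after May 5, 2023 (when the brief is served on the agency) is May 21, 2023; May 23, 2023 misses that deadline by 2 days.
The procedure was therefore not followed at step 6.

Step 6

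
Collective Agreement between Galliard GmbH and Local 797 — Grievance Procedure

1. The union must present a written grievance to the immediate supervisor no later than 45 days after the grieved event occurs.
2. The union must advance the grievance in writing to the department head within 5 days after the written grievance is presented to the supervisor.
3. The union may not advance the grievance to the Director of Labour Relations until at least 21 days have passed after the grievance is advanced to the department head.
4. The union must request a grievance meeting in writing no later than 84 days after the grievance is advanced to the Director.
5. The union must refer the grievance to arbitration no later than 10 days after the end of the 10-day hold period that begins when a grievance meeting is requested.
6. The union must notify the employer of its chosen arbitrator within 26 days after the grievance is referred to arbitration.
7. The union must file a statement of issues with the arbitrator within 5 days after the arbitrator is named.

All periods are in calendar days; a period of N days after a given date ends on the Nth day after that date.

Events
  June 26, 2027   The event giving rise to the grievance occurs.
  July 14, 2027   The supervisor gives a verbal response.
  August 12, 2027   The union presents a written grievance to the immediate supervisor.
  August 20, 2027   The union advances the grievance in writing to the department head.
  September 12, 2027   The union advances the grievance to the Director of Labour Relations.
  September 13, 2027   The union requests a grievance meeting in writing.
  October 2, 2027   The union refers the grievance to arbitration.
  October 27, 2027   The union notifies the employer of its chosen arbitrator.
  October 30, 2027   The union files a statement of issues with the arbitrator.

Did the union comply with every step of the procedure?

Step 1: 45 days after June 26, 2027 (when the grieved event occurs) is August 10, 2027; not done until August 12, 2027, 2 days after the deadline.
No need to go further; step 1 was not satisfied.

No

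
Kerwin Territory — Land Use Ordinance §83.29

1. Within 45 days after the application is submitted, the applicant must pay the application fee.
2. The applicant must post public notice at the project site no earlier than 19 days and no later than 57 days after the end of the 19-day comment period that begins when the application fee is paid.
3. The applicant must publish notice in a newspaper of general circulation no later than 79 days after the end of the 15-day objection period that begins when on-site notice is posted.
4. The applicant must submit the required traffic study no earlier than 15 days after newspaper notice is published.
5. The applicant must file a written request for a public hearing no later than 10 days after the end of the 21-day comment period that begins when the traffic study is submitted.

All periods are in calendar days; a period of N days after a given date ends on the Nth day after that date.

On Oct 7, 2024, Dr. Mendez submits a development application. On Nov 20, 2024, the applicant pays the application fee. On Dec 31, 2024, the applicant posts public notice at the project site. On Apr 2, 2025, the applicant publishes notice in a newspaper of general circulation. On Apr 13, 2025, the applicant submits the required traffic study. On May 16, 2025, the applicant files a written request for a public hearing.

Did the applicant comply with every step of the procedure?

Step 1 — counting 45 days from Oct 7, 2024 (when the application is submitted) gives a deadline of Nov 21, 2024; Nov 20, 2024 is within that limit.
Step 2 — 19 and 57 days from Dec 9, 2024 (end of the 19-day comment period, which began when the application fee is paid on Nov 20, 2024) are Dec 28, 2024 and Feb 4, 2025 respectively; done Dec 31, 2024 — within the window.
Step 3 — counting 79 days from Jan 15, 2025 (end of the 15-day objection period, which began when on-site notice is posted on Dec 31, 2024) gives a deadline of Apr 4, 2025; completed Apr 2, 2025, before the deadline.
Step 4 — must wait 15 days from Apr 2, 2025 (when newspaper notice is published), so not before Apr 17, 2025; done Apr 13, 2025 — 4 days too early.
That is the first point of non-compliance.

No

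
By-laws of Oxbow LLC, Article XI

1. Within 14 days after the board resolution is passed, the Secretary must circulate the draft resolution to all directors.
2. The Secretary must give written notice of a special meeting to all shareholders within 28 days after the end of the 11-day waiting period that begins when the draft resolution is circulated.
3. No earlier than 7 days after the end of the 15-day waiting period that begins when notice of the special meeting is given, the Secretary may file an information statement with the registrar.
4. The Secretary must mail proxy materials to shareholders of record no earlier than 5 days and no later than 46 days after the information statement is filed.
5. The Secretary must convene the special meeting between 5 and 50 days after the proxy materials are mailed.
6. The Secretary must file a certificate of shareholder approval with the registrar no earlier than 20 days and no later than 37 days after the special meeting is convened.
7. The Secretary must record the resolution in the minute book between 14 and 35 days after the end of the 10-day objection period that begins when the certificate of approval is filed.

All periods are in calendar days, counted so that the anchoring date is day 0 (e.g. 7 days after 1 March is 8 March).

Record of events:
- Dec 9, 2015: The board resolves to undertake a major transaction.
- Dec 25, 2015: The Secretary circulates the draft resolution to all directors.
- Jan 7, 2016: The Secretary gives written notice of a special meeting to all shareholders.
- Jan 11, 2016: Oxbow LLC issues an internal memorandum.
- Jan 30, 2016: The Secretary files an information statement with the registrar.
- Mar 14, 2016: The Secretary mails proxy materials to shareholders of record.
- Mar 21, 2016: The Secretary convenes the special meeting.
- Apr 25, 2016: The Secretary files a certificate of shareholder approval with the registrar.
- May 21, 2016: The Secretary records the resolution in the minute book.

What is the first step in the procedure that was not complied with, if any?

Step 1

(1) due by Dec 9, 2015 + 14 days = Dec 23, 2015; done Dec 25, 2015 — 2 days late.
That is the first point of non-compliance.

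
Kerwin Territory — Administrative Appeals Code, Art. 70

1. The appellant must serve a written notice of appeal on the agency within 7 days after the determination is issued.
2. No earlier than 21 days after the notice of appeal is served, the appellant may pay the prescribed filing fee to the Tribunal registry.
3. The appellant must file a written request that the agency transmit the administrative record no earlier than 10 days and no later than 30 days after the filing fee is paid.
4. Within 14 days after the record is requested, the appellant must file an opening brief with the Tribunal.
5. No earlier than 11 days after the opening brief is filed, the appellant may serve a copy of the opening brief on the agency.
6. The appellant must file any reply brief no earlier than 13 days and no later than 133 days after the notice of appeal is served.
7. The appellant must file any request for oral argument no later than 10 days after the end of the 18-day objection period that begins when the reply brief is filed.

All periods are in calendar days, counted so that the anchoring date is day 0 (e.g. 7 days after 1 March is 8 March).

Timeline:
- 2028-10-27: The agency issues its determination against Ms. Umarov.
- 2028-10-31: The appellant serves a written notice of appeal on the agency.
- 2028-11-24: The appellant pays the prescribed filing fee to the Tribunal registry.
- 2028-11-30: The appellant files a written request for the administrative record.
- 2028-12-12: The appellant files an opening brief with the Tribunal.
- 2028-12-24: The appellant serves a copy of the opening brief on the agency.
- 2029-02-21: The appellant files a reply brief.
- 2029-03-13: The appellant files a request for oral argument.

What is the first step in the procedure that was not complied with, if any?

Step 1: 7 days after 2028-10-27 (when the determination is issued) is 2028-11-03; done 2028-10-31 — timely.
Step 2: the earliest permitted date is 21 days after 2028-10-31 (when the notice of appeal is served), i.e. 2028-11-21; done 2028-11-24, after the minimum wait.
Step 3: the window is 10–30 days after 2028-11-24 (when the filing fee is paid), so 2028-12-04 through 2028-12-24; 2028-11-30 is 4 days too early.
The analysis stops there.

Step 3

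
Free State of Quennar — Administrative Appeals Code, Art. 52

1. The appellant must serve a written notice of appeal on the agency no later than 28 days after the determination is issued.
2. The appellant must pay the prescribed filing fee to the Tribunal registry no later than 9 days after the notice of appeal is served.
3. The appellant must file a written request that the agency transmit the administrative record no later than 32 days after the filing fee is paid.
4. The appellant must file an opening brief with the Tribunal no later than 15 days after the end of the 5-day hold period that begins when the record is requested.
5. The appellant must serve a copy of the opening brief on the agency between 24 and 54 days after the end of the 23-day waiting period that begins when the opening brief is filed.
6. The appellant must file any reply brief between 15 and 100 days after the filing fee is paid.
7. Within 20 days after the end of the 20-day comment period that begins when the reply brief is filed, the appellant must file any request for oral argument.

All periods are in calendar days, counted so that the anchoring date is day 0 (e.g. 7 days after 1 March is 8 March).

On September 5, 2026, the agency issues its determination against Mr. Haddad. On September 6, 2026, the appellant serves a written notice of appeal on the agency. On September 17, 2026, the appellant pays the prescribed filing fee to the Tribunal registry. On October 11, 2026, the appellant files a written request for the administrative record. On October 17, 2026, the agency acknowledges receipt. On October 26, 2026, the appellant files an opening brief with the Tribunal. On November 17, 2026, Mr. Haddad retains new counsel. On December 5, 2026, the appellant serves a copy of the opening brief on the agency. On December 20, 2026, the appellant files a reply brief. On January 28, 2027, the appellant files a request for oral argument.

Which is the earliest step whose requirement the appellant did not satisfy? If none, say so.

Step 2

Step 1: 28 days after September 5, 2026 (when the determination is issued) is October 3, 2026; September 6, 2026 is within that limit.
Step 2: 9 days after September 6, 2026 (when the notice of appeal is served) is September 15, 2026; done September 17, 2026 — 2 days late.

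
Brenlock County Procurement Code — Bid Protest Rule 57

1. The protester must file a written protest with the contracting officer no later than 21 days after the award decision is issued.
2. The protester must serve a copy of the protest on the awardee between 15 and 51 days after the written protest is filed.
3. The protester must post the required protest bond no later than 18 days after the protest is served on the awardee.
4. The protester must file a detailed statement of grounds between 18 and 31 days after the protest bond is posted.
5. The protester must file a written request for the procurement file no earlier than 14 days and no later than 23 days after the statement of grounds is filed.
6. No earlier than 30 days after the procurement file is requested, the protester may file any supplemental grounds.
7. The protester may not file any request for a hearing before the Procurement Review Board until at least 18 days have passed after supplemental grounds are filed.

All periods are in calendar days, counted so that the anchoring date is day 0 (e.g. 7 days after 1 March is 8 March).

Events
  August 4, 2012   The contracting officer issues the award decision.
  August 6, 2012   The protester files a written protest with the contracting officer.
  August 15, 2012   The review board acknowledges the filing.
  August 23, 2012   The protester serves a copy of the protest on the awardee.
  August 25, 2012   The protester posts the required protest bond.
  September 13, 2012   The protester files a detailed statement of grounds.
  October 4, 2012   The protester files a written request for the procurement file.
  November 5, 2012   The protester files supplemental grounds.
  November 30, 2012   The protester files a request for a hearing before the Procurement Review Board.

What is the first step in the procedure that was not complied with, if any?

Step 1: 21 days after August 4, 2012 (when the award decision is issued) is August 25, 2012; August 6, 2012 is within that limit.
Step 2: the window is 15–51 days after August 6, 2012 (when the written protest is filed), so August 21, 2012 through September 26, 2012; August 23, 2012 falls inside that range.
Step 3: 18 days after August 23, 2012 (when the protest is served on the awardee) is September 10, 2012; done August 25, 2012 — timely.
Step 4: the window is 18–31 days after August 25, 2012 (when the protest bond is posted), so September 12, 2012 through September 25, 2012; done September 13, 2012, which is between those dates.
Step 5: the window is 14–23 days after September 13, 2012 (when the statement of grounds is filed), so September 27, 2012 through October 6, 2012; done October 4, 2012 — within the window.
Step 6: the earliest permitted date is 30 days after October 4, 2012 (when the procurement file is requested), i.e. November 3, 2012; done November 5, 2012, after the minimum wait.
Step 7: the earliest permitted date is 18 days after November 5, 2012 (when supplemental grounds are filed), i.e. November 23, 2012; November 30, 2012 is on or after that date.

None — every step was satisfied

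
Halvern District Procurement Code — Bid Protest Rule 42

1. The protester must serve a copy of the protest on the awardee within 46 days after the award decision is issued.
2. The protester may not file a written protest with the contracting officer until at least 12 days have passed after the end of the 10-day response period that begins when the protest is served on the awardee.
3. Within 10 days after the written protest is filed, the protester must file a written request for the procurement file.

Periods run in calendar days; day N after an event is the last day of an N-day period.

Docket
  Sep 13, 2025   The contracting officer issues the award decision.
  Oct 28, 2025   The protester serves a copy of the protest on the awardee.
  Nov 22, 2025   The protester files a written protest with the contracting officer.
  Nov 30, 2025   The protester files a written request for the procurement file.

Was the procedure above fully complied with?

Step 1: 46 days after Sep 13, 2025 (when the award decision is issued) is Oct 29, 2025; completed Oct 28, 2025, before the deadline.
Step 2: the earliest permitted date is 12 days after Nov 7, 2025 (end of the 10-day response period, which began when the protest is served on the awardee on Oct 28, 2025), i.e. Nov 19, 2025; Nov 22, 2025 is on or after that date.
Step 3: 10 days after Nov 22, 2025 (when the written protest is filed) is Dec 2, 2025; completed Nov 30, 2025, before the deadline.

Yes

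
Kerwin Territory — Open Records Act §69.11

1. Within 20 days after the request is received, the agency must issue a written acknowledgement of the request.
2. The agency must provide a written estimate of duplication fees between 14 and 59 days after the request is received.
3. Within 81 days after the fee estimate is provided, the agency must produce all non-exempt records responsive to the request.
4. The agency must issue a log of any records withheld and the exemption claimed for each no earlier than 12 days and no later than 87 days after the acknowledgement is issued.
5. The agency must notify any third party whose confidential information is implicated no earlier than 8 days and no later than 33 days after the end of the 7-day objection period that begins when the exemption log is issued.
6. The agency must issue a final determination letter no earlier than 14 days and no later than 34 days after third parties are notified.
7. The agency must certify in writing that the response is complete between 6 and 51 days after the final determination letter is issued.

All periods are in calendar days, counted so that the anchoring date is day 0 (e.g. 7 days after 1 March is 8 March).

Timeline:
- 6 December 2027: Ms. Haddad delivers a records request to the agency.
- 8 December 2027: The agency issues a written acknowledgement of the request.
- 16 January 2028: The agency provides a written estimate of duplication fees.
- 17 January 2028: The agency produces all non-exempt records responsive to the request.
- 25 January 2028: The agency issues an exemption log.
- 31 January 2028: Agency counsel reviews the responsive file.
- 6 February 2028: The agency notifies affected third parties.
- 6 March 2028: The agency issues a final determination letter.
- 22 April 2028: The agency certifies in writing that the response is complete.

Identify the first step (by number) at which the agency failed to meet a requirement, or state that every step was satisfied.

Step 5

(1) due by 6 December 2027 + 20 days = 26 December 2027; done 8 December 2027 — timely.
(2) the permitted window runs from 6 December 2027 + 14 = 20 December 2027 to 6 December 2027 + 59 = 3 February 2028; 16 January 2028 falls inside that range.
(3) due by 16 January 2028 + 81 days = 6 April 2028; done 17 January 2028 — timely.
(4) the permitted window runs from 8 December 2027 + 12 = 20 December 2027 to 8 December 2027 + 87 = 4 March 2028; done 25 January 2028, which is between those dates.
(5) the permitted window runs from 1 February 2028 + 8 = 9 February 2028 to 1 February 2028 + 33 = 5 March 2028; 6 February 2028 is 3 days too early.
The analysis stops there.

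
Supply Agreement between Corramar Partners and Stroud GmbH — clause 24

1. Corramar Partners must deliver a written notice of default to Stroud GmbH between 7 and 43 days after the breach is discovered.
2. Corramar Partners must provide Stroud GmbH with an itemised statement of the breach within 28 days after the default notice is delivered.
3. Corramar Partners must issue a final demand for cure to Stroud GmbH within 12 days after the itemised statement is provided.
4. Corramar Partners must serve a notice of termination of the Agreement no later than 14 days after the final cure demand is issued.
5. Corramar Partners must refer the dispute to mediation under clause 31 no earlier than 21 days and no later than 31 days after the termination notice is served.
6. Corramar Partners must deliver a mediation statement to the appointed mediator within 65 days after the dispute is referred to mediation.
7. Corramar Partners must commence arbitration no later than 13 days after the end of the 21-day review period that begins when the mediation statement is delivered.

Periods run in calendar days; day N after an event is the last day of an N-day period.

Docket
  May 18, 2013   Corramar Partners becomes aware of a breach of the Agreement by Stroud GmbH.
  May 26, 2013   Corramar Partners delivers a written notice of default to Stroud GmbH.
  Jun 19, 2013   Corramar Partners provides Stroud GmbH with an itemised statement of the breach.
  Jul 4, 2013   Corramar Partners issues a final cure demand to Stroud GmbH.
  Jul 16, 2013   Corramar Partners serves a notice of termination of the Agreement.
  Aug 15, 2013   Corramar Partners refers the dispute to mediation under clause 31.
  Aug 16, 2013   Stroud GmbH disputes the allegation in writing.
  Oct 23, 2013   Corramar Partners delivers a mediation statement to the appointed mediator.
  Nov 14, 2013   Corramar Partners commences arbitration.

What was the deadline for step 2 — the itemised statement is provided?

Jun 23, 2013

Step 2 runs from May 26, 2013, when the default notice is delivered. 28 days after May 26, 2013 is Jun 23, 2013.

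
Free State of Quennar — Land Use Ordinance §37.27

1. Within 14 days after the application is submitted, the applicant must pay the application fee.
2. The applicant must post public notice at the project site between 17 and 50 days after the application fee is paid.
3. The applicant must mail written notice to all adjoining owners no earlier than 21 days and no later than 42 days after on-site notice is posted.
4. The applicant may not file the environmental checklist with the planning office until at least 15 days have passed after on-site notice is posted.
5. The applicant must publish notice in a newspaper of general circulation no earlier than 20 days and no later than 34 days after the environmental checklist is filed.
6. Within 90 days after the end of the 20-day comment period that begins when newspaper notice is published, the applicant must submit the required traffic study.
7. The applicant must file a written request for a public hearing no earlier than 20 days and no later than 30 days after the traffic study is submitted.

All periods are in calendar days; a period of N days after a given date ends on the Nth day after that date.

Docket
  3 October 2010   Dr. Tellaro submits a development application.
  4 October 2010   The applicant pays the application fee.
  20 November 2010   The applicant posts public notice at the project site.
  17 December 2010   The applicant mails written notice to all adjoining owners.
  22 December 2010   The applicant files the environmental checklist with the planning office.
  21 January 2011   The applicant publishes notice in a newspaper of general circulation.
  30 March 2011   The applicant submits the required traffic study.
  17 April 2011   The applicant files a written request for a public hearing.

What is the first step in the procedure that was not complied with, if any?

Step 7

Step 1 — counting 14 days from 3 October 2010 (when the application is submitted) gives a deadline of 17 October 2010; 4 October 2010 is within that limit.
Step 2 — 17 and 50 days from 4 October 2010 (when the application fee is paid) are 21 October 2010 and 23 November 2010 respectively; done 20 November 2010 — within the window.
Step 3 — 21 and 42 days from 20 November 2010 (when on-site notice is posted) are 11 December 2010 and 1 January 2011 respectively; done 17 December 2010 — within the window.
Step 4 — must wait 15 days from 20 November 2010 (when on-site notice is posted), so not before 5 December 2010; done 22 December 2010, after the minimum wait.
Step 5 — 20 and 34 days from 22 December 2010 (when the environmental checklist is filed) are 11 January 2011 and 25 January 2011 respectively; done 21 January 2011 — within the window.
Step 6 — counting 90 days from 10 February 2011 (end of the 20-day comment period, which began when newspaper notice is published on 21 January 2011) gives a deadline of 11 May 2011; done 30 March 2011 — timely.
Step 7 — 20 and 30 days from 30 March 2011 (when the traffic study is submitted) are 19 April 2011 and 29 April 2011 respectively; 17 April 2011 is 2 days too early.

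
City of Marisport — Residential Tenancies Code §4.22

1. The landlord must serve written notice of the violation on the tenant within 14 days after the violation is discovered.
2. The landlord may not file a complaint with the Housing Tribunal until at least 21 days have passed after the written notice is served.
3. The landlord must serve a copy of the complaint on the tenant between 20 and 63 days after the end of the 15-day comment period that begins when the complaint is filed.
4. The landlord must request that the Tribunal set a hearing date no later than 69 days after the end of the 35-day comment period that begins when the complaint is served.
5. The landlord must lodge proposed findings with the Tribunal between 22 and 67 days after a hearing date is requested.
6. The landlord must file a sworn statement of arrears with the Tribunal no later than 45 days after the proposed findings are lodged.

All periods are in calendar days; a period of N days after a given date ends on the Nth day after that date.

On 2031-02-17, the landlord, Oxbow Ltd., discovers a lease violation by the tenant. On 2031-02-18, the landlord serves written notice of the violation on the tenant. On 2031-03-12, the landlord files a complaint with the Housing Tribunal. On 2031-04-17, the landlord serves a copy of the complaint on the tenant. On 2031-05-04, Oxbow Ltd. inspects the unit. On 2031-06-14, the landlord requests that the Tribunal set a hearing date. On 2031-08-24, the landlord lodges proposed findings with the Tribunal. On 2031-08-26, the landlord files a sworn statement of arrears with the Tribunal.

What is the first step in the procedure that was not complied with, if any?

Step 5

Step 1 — counting 14 days from 2031-02-17 (when the violation is discovered) gives a deadline of 2031-03-03; completed 2031-02-18, before the deadline.
Step 2 — must wait 21 days from 2031-02-18 (when the written notice is served), so not before 2031-03-11; 2031-03-12 is on or after that date.
Step 3 — 20 and 63 days from 2031-03-27 (end of the 15-day comment period, which began when the complaint is filed on 2031-03-12) are 2031-04-16 and 2031-05-29 respectively; 2031-04-17 falls inside that range.
Step 4 — counting 69 days from 2031-05-22 (end of the 35-day comment period, which began when the complaint is served on 2031-04-17) gives a deadline of 2031-07-30; completed 2031-06-14, before the deadline.
Step 5 — 22 and 67 days from 2031-06-14 (when a hearing date is requested) are 2031-07-06 and 2031-08-20 respectively; done 2031-08-24 — 4 days after the window closed.
That is the first point of non-compliance.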